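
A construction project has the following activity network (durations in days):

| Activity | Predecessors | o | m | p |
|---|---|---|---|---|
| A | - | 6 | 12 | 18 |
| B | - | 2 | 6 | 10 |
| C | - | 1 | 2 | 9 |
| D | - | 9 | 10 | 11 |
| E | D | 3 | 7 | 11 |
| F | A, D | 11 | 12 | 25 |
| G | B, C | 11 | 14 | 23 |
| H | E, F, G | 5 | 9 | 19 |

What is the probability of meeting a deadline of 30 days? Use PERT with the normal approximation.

te_A = (6 + 4·12 + 18)/6 = 72/6 = 12; σ²_A = ((18−6)/6)² = 4.000
te_B = (2 + 4·6 + 10)/6 = 36/6 = 6; σ²_B = ((10−2)/6)² = 1.778
te_C = (1 + 4·2 + 9)/6 = 18/6 = 3; σ²_C = ((9−1)/6)² = 1.778
te_D = (9 + 4·10 + 11)/6 = 60/6 = 10; σ²_D = ((11−9)/6)² = 0.111
te_E = (3 + 4·7 + 11)/6 = 42/6 = 7; σ²_E = ((11−3)/6)² = 1.778
te_F = (11 + 4·12 + 25)/6 = 84/6 = 14; σ²_F = ((25−11)/6)² = 5.444
te_G = (11 + 4·14 + 23)/6 = 90/6 = 15; σ²_G = ((23−11)/6)² = 4.000
te_H = (5 + 4·9 + 19)/6 = 60/6 = 10; σ²_H = ((19−5)/6)² = 5.444

Forward pass:
ES_A = 0; EF_A = 12
ES_B = 0; EF_B = 6
ES_C = 0; EF_C = 3
ES_D = 0; EF_D = 10
ES_E = 10; EF_E = 10+7 = 17
ES_F = max(EF_A=12, EF_D=10) = 12; EF_F = 12+14 = 26
ES_G = max(EF_B=6, EF_C=3) = 6; EF_G = 6+15 = 21
ES_H = max(EF_E=17, EF_F=26, EF_G=21) = 26; EF_H = 26+10 = 36
Expected project duration μ = 36 days. Critical path: A → F → H.

Variance along critical path = 4.000 + 5.444 + 5.444 = 14.889; σ = √14.889 = 3.859 days.
Z = (30 − 36) / 3.859 = -1.555
P(T ≤ 30) = Φ(-1.555) ≈ 0.060

0.060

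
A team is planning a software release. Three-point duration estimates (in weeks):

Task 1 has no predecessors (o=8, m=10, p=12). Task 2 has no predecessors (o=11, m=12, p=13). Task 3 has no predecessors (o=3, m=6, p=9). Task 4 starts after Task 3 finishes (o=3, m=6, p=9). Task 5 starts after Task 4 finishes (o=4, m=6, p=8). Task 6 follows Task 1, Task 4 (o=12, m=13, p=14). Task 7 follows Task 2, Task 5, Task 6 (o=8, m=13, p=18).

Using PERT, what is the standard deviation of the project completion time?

te_Task 1 = (8 + 4·10 + 12)/6 = 60/6 = 10; σ²_Task 1 = ((12−8)/6)² = 0.444
te_Task 2 = (11 + 4·12 + 13)/6 = 72/6 = 12; σ²_Task 2 = ((13−11)/6)² = 0.111
te_Task 3 = (3 + 4·6 + 9)/6 = 36/6 = 6; σ²_Task 3 = ((9−3)/6)² = 1.000
te_Task 4 = (3 + 4·6 + 9)/6 = 36/6 = 6; σ²_Task 4 = ((9−3)/6)² = 1.000
te_Task 5 = (4 + 4·6 + 8)/6 = 36/6 = 6; σ²_Task 5 = ((8−4)/6)² = 0.444
te_Task 6 = (12 + 4·13 + 14)/6 = 78/6 = 13; σ²_Task 6 = ((14−12)/6)² = 0.111
te_Task 7 = (8 + 4·13 + 18)/6 = 78/6 = 13; σ²_Task 7 = ((18−8)/6)² = 2.778

Forward pass:
ES_Task 1 = 0; EF_Task 1 = 10
ES_Task 2 = 0; EF_Task 2 = 12
ES_Task 3 = 0; EF_Task 3 = 6
ES_Task 4 = 6; EF_Task 4 = 6+6 = 12
ES_Task 5 = 12; EF_Task 5 = 12+6 = 18
ES_Task 6 = max(EF_Task 1=10, EF_Task 4=12) = 12; EF_Task 6 = 12+13 = 25
ES_Task 7 = max(EF_Task 2=12, EF_Task 5=18, EF_Task 6=25) = 25; EF_Task 7 = 25+13 = 38
Expected project duration μ = 38 weeks. Critical path: Task 3 → Task 4 → Task 6 → Task 7.

Variance along critical path = 1.000 + 1.000 + 0.111 + 2.778 = 4.889
σ = √4.889 = 2.211 weeks

2.21 weeks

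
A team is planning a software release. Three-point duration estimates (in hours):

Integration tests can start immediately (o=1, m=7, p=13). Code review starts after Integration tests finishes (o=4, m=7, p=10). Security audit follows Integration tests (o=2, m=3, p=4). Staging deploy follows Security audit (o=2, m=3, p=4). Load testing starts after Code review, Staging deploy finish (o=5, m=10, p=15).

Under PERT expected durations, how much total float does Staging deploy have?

te_Integration tests = (1 + 4·7 + 13)/6 = 42/6 = 7
te_Code review = (4 + 4·7 + 10)/6 = 42/6 = 7
te_Security audit = (2 + 4·3 + 4)/6 = 18/6 = 3
te_Staging deploy = (2 + 4·3 + 4)/6 = 18/6 = 3
te_Load testing = (5 + 4·10 + 15)/6 = 60/6 = 10

Forward pass:
ES_Integration tests = 0; EF_Integration tests = 7
ES_Code review = 7; EF_Code review = 7+7 = 14
ES_Security audit = 7; EF_Security audit = 7+3 = 10
ES_Staging deploy = 10; EF_Staging deploy = 10+3 = 13
ES_Load testing = max(EF_Code review=14, EF_Staging deploy=13) = 14; EF_Load testing = 14+10 = 24
Expected project duration μ = 24 hours. Critical path: Integration tests → Code review → Load testing.

Backward pass:
LF_Load testing = 24; LS_Load testing = 24−10 = 14
LF_Staging deploy = LS_Load testing = 14; LS_Staging deploy = 14−3 = 11
LF_Security audit = LS_Staging deploy = 11; LS_Security audit = 11−3 = 8
LF_Code review = LS_Load testing = 14; LS_Code review = 14−7 = 7
LF_Integration tests = min(LS_Code review=7, LS_Security audit=8) = 7; LS_Integration tests = 7−7 = 0
Slack_Staging deploy = LS_Staging deploy − ES_Staging deploy = 11 − 10 = 1

1 hours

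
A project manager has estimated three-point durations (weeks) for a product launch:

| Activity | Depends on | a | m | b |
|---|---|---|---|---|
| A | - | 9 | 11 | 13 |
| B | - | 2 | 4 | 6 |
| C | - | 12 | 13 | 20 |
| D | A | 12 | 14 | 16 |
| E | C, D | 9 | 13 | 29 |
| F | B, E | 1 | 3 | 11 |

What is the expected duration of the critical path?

44 weeks

te_A = (9 + 4·11 + 13)/6 = 66/6 = 11
te_B = (2 + 4·4 + 6)/6 = 24/6 = 4
te_C = (12 + 4·13 + 20)/6 = 84/6 = 14
te_D = (12 + 4·14 + 16)/6 = 84/6 = 14
te_E = (9 + 4·13 + 29)/6 = 90/6 = 15
te_F = (1 + 4·3 + 11)/6 = 24/6 = 4

Forward pass:
ES_A = 0; EF_A = 11
ES_B = 0; EF_B = 4
ES_C = 0; EF_C = 14
ES_D = 11; EF_D = 11+14 = 25
ES_E = max(EF_C=14, EF_D=25) = 25; EF_E = 25+15 = 40
ES_F = max(EF_B=4, EF_E=40) = 40; EF_F = 40+4 = 44
Expected project duration μ = 44 weeks. Critical path: A → D → E → F.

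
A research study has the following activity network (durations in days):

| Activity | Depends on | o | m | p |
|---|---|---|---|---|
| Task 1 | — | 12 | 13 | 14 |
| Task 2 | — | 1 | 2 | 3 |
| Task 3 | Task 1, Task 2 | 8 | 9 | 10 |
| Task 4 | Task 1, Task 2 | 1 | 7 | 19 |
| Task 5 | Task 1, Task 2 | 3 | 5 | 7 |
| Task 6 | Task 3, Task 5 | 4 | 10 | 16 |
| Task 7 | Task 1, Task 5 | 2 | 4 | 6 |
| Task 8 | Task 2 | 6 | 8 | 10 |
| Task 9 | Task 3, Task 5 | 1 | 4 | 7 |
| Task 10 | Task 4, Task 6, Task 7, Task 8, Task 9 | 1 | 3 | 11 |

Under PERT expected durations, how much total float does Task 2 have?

te_Task 1 = (12 + 4·13 + 14)/6 = 78/6 = 13
te_Task 2 = (1 + 4·2 + 3)/6 = 12/6 = 2
te_Task 3 = (8 + 4·9 + 10)/6 = 54/6 = 9
te_Task 4 = (1 + 4·7 + 19)/6 = 48/6 = 8
te_Task 5 = (3 + 4·5 + 7)/6 = 30/6 = 5
te_Task 6 = (4 + 4·10 + 16)/6 = 60/6 = 10
te_Task 7 = (2 + 4·4 + 6)/6 = 24/6 = 4
te_Task 8 = (6 + 4·8 + 10)/6 = 48/6 = 8
te_Task 9 = (1 + 4·4 + 7)/6 = 24/6 = 4
te_Task 10 = (1 + 4·3 + 11)/6 = 24/6 = 4

Forward pass:
ES_Task 1 = 0; EF_Task 1 = 13
ES_Task 2 = 0; EF_Task 2 = 2
ES_Task 3 = max(EF_Task 1=13, EF_Task 2=2) = 13; EF_Task 3 = 13+9 = 22
ES_Task 4 = max(EF_Task 1=13, EF_Task 2=2) = 13; EF_Task 4 = 13+8 = 21
ES_Task 5 = max(EF_Task 1=13, EF_Task 2=2) = 13; EF_Task 5 = 13+5 = 18
ES_Task 6 = max(EF_Task 3=22, EF_Task 5=18) = 22; EF_Task 6 = 22+10 = 32
ES_Task 7 = max(EF_Task 1=13, EF_Task 5=18) = 18; EF_Task 7 = 18+4 = 22
ES_Task 8 = 2; EF_Task 8 = 2+8 = 10
ES_Task 9 = max(EF_Task 3=22, EF_Task 5=18) = 22; EF_Task 9 = 22+4 = 26
ES_Task 10 = max(EF_Task 4=21, EF_Task 6=32, EF_Task 7=22, EF_Task 8=10, EF_Task 9=26) = 32; EF_Task 10 = 32+4 = 36
Expected project duration μ = 36 days. Critical path: Task 1 → Task 3 → Task 6 → Task 10.

Backward pass:
LF_Task 10 = 36; LS_Task 10 = 36−4 = 32
LF_Task 9 = LS_Task 10 = 32; LS_Task 9 = 32−4 = 28
LF_Task 8 = LS_Task 10 = 32; LS_Task 8 = 32−8 = 24
LF_Task 7 = LS_Task 10 = 32; LS_Task 7 = 32−4 = 28
LF_Task 6 = LS_Task 10 = 32; LS_Task 6 = 32−10 = 22
LF_Task 5 = min(LS_Task 6=22, LS_Task 7=28, LS_Task 9=28) = 22; LS_Task 5 = 22−5 = 17
LF_Task 4 = LS_Task 10 = 32; LS_Task 4 = 32−8 = 24
LF_Task 3 = min(LS_Task 6=22, LS_Task 9=28) = 22; LS_Task 3 = 22−9 = 13
LF_Task 2 = min(LS_Task 3=13, LS_Task 4=24, LS_Task 5=17, LS_Task 8=24) = 13; LS_Task 2 = 13−2 = 11
LF_Task 1 = min(LS_Task 3=13, LS_Task 4=24, LS_Task 5=17, LS_Task 7=28) = 13; LS_Task 1 = 13−13 = 0
Slack_Task 2 = LS_Task 2 − ES_Task 2 = 11 − 0 = 11

11 days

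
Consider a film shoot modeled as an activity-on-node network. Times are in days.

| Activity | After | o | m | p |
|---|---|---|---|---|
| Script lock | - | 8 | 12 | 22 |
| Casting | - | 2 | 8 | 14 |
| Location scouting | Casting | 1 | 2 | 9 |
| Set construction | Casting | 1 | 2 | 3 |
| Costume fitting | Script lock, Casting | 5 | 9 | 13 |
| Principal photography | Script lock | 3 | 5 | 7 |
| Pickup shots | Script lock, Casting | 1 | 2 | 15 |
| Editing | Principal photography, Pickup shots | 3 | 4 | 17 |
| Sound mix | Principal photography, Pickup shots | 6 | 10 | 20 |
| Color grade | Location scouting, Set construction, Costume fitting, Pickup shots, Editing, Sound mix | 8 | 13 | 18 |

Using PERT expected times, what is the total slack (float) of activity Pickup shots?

1 days

te_Script lock = (8 + 4·12 + 22)/6 = 78/6 = 13
te_Casting = (2 + 4·8 + 14)/6 = 48/6 = 8
te_Location scouting = (1 + 4·2 + 9)/6 = 18/6 = 3
te_Set construction = (1 + 4·2 + 3)/6 = 12/6 = 2
te_Costume fitting = (5 + 4·9 + 13)/6 = 54/6 = 9
te_Principal photography = (3 + 4·5 + 7)/6 = 30/6 = 5
te_Pickup shots = (1 + 4·2 + 15)/6 = 24/6 = 4
te_Editing = (3 + 4·4 + 17)/6 = 36/6 = 6
te_Sound mix = (6 + 4·10 + 20)/6 = 66/6 = 11
te_Color grade = (8 + 4·13 + 18)/6 = 78/6 = 13

Forward pass:
ES_Script lock = 0; EF_Script lock = 13
ES_Casting = 0; EF_Casting = 8
ES_Location scouting = 8; EF_Location scouting = 8+3 = 11
ES_Set construction = 8; EF_Set construction = 8+2 = 10
ES_Costume fitting = max(EF_Script lock=13, EF_Casting=8) = 13; EF_Costume fitting = 13+9 = 22
ES_Principal photography = 13; EF_Principal photography = 13+5 = 18
ES_Pickup shots = max(EF_Script lock=13, EF_Casting=8) = 13; EF_Pickup shots = 13+4 = 17
ES_Editing = max(EF_Principal photography=18, EF_Pickup shots=17) = 18; EF_Editing = 18+6 = 24
ES_Sound mix = max(EF_Principal photography=18, EF_Pickup shots=17) = 18; EF_Sound mix = 18+11 = 29
ES_Color grade = max(EF_Location scouting=11, EF_Set construction=10, EF_Costume fitting=22, EF_Pickup shots=17, EF_Editing=24, EF_Sound mix=29) = 29; EF_Color grade = 29+13 = 42
Expected project duration μ = 42 days. Critical path: Script lock → Principal photography → Sound mix → Color grade.

Backward pass:
LF_Color grade = 42; LS_Color grade = 42−13 = 29
LF_Sound mix = LS_Color grade = 29; LS_Sound mix = 29−11 = 18
LF_Editing = LS_Color grade = 29; LS_Editing = 29−6 = 23
LF_Pickup shots = min(LS_Editing=23, LS_Sound mix=18, LS_Color grade=29) = 18; LS_Pickup shots = 18−4 = 14
LF_Principal photography = min(LS_Editing=23, LS_Sound mix=18) = 18; LS_Principal photography = 18−5 = 13
LF_Costume fitting = LS_Color grade = 29; LS_Costume fitting = 29−9 = 20
LF_Set construction = LS_Color grade = 29; LS_Set construction = 29−2 = 27
LF_Location scouting = LS_Color grade = 29; LS_Location scouting = 29−3 = 26
LF_Casting = min(LS_Location scouting=26, LS_Set construction=27, LS_Costume fitting=20, LS_Pickup shots=14) = 14; LS_Casting = 14−8 = 6
LF_Script lock = min(LS_Costume fitting=20, LS_Principal photography=13, LS_Pickup shots=14) = 13; LS_Script lock = 13−13 = 0
Slack_Pickup shots = LS_Pickup shots − ES_Pickup shots = 14 − 13 = 1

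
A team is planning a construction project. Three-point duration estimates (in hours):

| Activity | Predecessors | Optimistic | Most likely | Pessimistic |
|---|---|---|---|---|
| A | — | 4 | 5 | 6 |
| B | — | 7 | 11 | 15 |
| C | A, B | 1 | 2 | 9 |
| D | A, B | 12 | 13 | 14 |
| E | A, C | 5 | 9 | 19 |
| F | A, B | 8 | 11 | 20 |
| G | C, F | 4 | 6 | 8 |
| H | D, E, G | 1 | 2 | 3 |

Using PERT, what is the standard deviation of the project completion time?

te_A = (4 + 4·5 + 6)/6 = 30/6 = 5; σ²_A = ((6−4)/6)² = 0.111
te_B = (7 + 4·11 + 15)/6 = 66/6 = 11; σ²_B = ((15−7)/6)² = 1.778
te_C = (1 + 4·2 + 9)/6 = 18/6 = 3; σ²_C = ((9−1)/6)² = 1.778
te_D = (12 + 4·13 + 14)/6 = 78/6 = 13; σ²_D = ((14−12)/6)² = 0.111
te_E = (5 + 4·9 + 19)/6 = 60/6 = 10; σ²_E = ((19−5)/6)² = 5.444
te_F = (8 + 4·11 + 20)/6 = 72/6 = 12; σ²_F = ((20−8)/6)² = 4.000
te_G = (4 + 4·6 + 8)/6 = 36/6 = 6; σ²_G = ((8−4)/6)² = 0.444
te_H = (1 + 4·2 + 3)/6 = 12/6 = 2; σ²_H = ((3−1)/6)² = 0.111

Forward pass:
ES_A = 0; EF_A = 5
ES_B = 0; EF_B = 11
ES_C = max(EF_A=5, EF_B=11) = 11; EF_C = 11+3 = 14
ES_D = max(EF_A=5, EF_B=11) = 11; EF_D = 11+13 = 24
ES_E = max(EF_A=5, EF_C=14) = 14; EF_E = 14+10 = 24
ES_F = max(EF_A=5, EF_B=11) = 11; EF_F = 11+12 = 23
ES_G = max(EF_C=14, EF_F=23) = 23; EF_G = 23+6 = 29
ES_H = max(EF_D=24, EF_E=24, EF_G=29) = 29; EF_H = 29+2 = 31
Expected project duration μ = 31 hours. Critical path: B → F → G → H.

Variance along critical path = 1.778 + 4.000 + 0.444 + 0.111 = 6.333
σ = √6.333 = 2.517 hours

2.52 hours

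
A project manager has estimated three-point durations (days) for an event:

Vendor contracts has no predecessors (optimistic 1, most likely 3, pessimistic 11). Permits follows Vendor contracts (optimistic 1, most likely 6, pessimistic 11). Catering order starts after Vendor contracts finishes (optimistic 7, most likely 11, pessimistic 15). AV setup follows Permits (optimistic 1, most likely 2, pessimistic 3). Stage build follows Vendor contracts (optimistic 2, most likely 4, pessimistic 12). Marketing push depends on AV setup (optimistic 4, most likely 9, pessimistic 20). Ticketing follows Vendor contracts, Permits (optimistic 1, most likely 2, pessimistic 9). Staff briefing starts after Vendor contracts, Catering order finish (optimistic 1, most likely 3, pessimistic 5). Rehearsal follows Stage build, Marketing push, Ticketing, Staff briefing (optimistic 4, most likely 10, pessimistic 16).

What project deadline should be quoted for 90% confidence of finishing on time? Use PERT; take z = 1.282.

te_Vendor contracts = (1 + 4·3 + 11)/6 = 24/6 = 4; σ²_Vendor contracts = ((11−1)/6)² = 2.778
te_Permits = (1 + 4·6 + 11)/6 = 36/6 = 6; σ²_Permits = ((11−1)/6)² = 2.778
te_Catering order = (7 + 4·11 + 15)/6 = 66/6 = 11; σ²_Catering order = ((15−7)/6)² = 1.778
te_AV setup = (1 + 4·2 + 3)/6 = 12/6 = 2; σ²_AV setup = ((3−1)/6)² = 0.111
te_Stage build = (2 + 4·4 + 12)/6 = 30/6 = 5; σ²_Stage build = ((12−2)/6)² = 2.778
te_Marketing push = (4 + 4·9 + 20)/6 = 60/6 = 10; σ²_Marketing push = ((20−4)/6)² = 7.111
te_Ticketing = (1 + 4·2 + 9)/6 = 18/6 = 3; σ²_Ticketing = ((9−1)/6)² = 1.778
te_Staff briefing = (1 + 4·3 + 5)/6 = 18/6 = 3; σ²_Staff briefing = ((5−1)/6)² = 0.444
te_Rehearsal = (4 + 4·10 + 16)/6 = 60/6 = 10; σ²_Rehearsal = ((16−4)/6)² = 4.000

Forward pass:
ES_Vendor contracts = 0; EF_Vendor contracts = 4
ES_Permits = 4; EF_Permits = 4+6 = 10
ES_Catering order = 4; EF_Catering order = 4+11 = 15
ES_AV setup = 10; EF_AV setup = 10+2 = 12
ES_Stage build = 4; EF_Stage build = 4+5 = 9
ES_Marketing push = 12; EF_Marketing push = 12+10 = 22
ES_Ticketing = max(EF_Vendor contracts=4, EF_Permits=10) = 10; EF_Ticketing = 10+3 = 13
ES_Staff briefing = max(EF_Vendor contracts=4, EF_Catering order=15) = 15; EF_Staff briefing = 15+3 = 18
ES_Rehearsal = max(EF_Stage build=9, EF_Marketing push=22, EF_Ticketing=13, EF_Staff briefing=18) = 22; EF_Rehearsal = 22+10 = 32
Expected project duration μ = 32 days. Critical path: Vendor contracts → Permits → AV setup → Marketing push → Rehearsal.

Variance along critical path = 2.778 + 2.778 + 0.111 + 7.111 + 4.000 = 16.778; σ = 4.096 days.
D = μ + z·σ = 32 + 1.282·4.096 = 37.3 days

37.3 days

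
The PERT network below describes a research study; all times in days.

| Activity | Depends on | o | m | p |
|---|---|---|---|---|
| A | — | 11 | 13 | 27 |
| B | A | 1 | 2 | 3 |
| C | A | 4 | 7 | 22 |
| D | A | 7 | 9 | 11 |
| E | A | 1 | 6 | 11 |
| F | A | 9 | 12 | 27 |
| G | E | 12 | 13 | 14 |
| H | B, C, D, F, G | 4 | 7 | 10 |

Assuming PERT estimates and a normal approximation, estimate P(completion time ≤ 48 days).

0.983

te_A = (11 + 4·13 + 27)/6 = 90/6 = 15; σ²_A = ((27−11)/6)² = 7.111
te_B = (1 + 4·2 + 3)/6 = 12/6 = 2; σ²_B = ((3−1)/6)² = 0.111
te_C = (4 + 4·7 + 22)/6 = 54/6 = 9; σ²_C = ((22−4)/6)² = 9.000
te_D = (7 + 4·9 + 11)/6 = 54/6 = 9; σ²_D = ((11−7)/6)² = 0.444
te_E = (1 + 4·6 + 11)/6 = 36/6 = 6; σ²_E = ((11−1)/6)² = 2.778
te_F = (9 + 4·12 + 27)/6 = 84/6 = 14; σ²_F = ((27−9)/6)² = 9.000
te_G = (12 + 4·13 + 14)/6 = 78/6 = 13; σ²_G = ((14−12)/6)² = 0.111
te_H = (4 + 4·7 + 10)/6 = 42/6 = 7; σ²_H = ((10−4)/6)² = 1.000

Forward pass:
ES_A = 0; EF_A = 15
ES_B = 15; EF_B = 15+2 = 17
ES_C = 15; EF_C = 15+9 = 24
ES_D = 15; EF_D = 15+9 = 24
ES_E = 15; EF_E = 15+6 = 21
ES_F = 15; EF_F = 15+14 = 29
ES_G = 21; EF_G = 21+13 = 34
ES_H = max(EF_B=17, EF_C=24, EF_D=24, EF_F=29, EF_G=34) = 34; EF_H = 34+7 = 41
Expected project duration μ = 41 days. Critical path: A → E → G → H.

Variance along critical path = 7.111 + 2.778 + 0.111 + 1.000 = 11.000; σ = √11.000 = 3.317 days.
Z = (48 − 41) / 3.317 = 2.111
P(T ≤ 48) = Φ(2.111) ≈ 0.983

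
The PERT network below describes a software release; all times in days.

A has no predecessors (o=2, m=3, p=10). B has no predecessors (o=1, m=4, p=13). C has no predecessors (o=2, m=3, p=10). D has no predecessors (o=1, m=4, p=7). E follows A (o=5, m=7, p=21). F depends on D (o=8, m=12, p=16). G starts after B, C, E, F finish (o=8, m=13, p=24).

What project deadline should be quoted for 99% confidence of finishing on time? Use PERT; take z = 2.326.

37.3 days

te_A = (2 + 4·3 + 10)/6 = 24/6 = 4; σ²_A = ((10−2)/6)² = 1.778
te_B = (1 + 4·4 + 13)/6 = 30/6 = 5; σ²_B = ((13−1)/6)² = 4.000
te_C = (2 + 4·3 + 10)/6 = 24/6 = 4; σ²_C = ((10−2)/6)² = 1.778
te_D = (1 + 4·4 + 7)/6 = 24/6 = 4; σ²_D = ((7−1)/6)² = 1.000
te_E = (5 + 4·7 + 21)/6 = 54/6 = 9; σ²_E = ((21−5)/6)² = 7.111
te_F = (8 + 4·12 + 16)/6 = 72/6 = 12; σ²_F = ((16−8)/6)² = 1.778
te_G = (8 + 4·13 + 24)/6 = 84/6 = 14; σ²_G = ((24−8)/6)² = 7.111

Forward pass:
ES_A = 0; EF_A = 4
ES_B = 0; EF_B = 5
ES_C = 0; EF_C = 4
ES_D = 0; EF_D = 4
ES_E = 4; EF_E = 4+9 = 13
ES_F = 4; EF_F = 4+12 = 16
ES_G = max(EF_B=5, EF_C=4, EF_E=13, EF_F=16) = 16; EF_G = 16+14 = 30
Expected project duration μ = 30 days. Critical path: D → F → G.

Variance along critical path = 1.000 + 1.778 + 7.111 = 9.889; σ = 3.145 days.
D = μ + z·σ = 30 + 2.326·3.145 = 37.3 days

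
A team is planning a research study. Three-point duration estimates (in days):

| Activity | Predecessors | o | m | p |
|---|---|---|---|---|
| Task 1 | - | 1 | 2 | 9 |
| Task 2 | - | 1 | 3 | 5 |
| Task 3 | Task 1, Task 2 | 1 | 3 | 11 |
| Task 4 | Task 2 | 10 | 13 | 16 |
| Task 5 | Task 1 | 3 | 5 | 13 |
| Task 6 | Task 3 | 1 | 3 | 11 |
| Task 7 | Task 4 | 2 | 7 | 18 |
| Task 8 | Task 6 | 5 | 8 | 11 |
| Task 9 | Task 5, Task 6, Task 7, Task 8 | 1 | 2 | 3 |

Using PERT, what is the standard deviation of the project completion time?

2.94 days

te_Task 1 = (1 + 4·2 + 9)/6 = 18/6 = 3; σ²_Task 1 = ((9−1)/6)² = 1.778
te_Task 2 = (1 + 4·3 + 5)/6 = 18/6 = 3; σ²_Task 2 = ((5−1)/6)² = 0.444
te_Task 3 = (1 + 4·3 + 11)/6 = 24/6 = 4; σ²_Task 3 = ((11−1)/6)² = 2.778
te_Task 4 = (10 + 4·13 + 16)/6 = 78/6 = 13; σ²_Task 4 = ((16−10)/6)² = 1.000
te_Task 5 = (3 + 4·5 + 13)/6 = 36/6 = 6; σ²_Task 5 = ((13−3)/6)² = 2.778
te_Task 6 = (1 + 4·3 + 11)/6 = 24/6 = 4; σ²_Task 6 = ((11−1)/6)² = 2.778
te_Task 7 = (2 + 4·7 + 18)/6 = 48/6 = 8; σ²_Task 7 = ((18−2)/6)² = 7.111
te_Task 8 = (5 + 4·8 + 11)/6 = 48/6 = 8; σ²_Task 8 = ((11−5)/6)² = 1.000
te_Task 9 = (1 + 4·2 + 3)/6 = 12/6 = 2; σ²_Task 9 = ((3−1)/6)² = 0.111

Forward pass:
ES_Task 1 = 0; EF_Task 1 = 3
ES_Task 2 = 0; EF_Task 2 = 3
ES_Task 3 = max(EF_Task 1=3, EF_Task 2=3) = 3; EF_Task 3 = 3+4 = 7
ES_Task 4 = 3; EF_Task 4 = 3+13 = 16
ES_Task 5 = 3; EF_Task 5 = 3+6 = 9
ES_Task 6 = 7; EF_Task 6 = 7+4 = 11
ES_Task 7 = 16; EF_Task 7 = 16+8 = 24
ES_Task 8 = 11; EF_Task 8 = 11+8 = 19
ES_Task 9 = max(EF_Task 5=9, EF_Task 6=11, EF_Task 7=24, EF_Task 8=19) = 24; EF_Task 9 = 24+2 = 26
Expected project duration μ = 26 days. Critical path: Task 2 → Task 4 → Task 7 → Task 9.

Variance along critical path = 0.444 + 1.000 + 7.111 + 0.111 = 8.667
σ = √8.667 = 2.944 days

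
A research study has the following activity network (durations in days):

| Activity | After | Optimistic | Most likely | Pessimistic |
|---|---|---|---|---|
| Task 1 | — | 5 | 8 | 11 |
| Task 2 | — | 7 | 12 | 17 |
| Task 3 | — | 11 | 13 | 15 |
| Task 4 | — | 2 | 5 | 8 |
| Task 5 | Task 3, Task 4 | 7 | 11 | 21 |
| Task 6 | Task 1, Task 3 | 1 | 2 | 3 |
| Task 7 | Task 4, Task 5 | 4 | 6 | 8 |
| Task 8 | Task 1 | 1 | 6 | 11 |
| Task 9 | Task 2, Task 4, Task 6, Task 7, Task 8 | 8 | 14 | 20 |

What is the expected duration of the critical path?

te_Task 1 = (5 + 4·8 + 11)/6 = 48/6 = 8
te_Task 2 = (7 + 4·12 + 17)/6 = 72/6 = 12
te_Task 3 = (11 + 4·13 + 15)/6 = 78/6 = 13
te_Task 4 = (2 + 4·5 + 8)/6 = 30/6 = 5
te_Task 5 = (7 + 4·11 + 21)/6 = 72/6 = 12
te_Task 6 = (1 + 4·2 + 3)/6 = 12/6 = 2
te_Task 7 = (4 + 4·6 + 8)/6 = 36/6 = 6
te_Task 8 = (1 + 4·6 + 11)/6 = 36/6 = 6
te_Task 9 = (8 + 4·14 + 20)/6 = 84/6 = 14

Forward pass:
ES_Task 1 = 0; EF_Task 1 = 8
ES_Task 2 = 0; EF_Task 2 = 12
ES_Task 3 = 0; EF_Task 3 = 13
ES_Task 4 = 0; EF_Task 4 = 5
ES_Task 5 = max(EF_Task 3=13, EF_Task 4=5) = 13; EF_Task 5 = 13+12 = 25
ES_Task 6 = max(EF_Task 1=8, EF_Task 3=13) = 13; EF_Task 6 = 13+2 = 15
ES_Task 7 = max(EF_Task 4=5, EF_Task 5=25) = 25; EF_Task 7 = 25+6 = 31
ES_Task 8 = 8; EF_Task 8 = 8+6 = 14
ES_Task 9 = max(EF_Task 2=12, EF_Task 4=5, EF_Task 6=15, EF_Task 7=31, EF_Task 8=14) = 31; EF_Task 9 = 31+14 = 45
Expected project duration μ = 45 days. Critical path: Task 3 → Task 5 → Task 7 → Task 9.

45 days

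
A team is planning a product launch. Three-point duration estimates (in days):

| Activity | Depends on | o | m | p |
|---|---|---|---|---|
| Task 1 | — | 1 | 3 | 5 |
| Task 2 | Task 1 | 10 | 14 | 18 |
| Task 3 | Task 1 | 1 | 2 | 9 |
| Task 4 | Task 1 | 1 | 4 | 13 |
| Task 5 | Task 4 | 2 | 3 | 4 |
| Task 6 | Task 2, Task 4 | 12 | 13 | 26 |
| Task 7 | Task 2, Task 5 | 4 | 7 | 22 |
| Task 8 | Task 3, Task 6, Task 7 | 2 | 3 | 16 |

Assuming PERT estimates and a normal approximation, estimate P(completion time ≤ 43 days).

te_Task 1 = (1 + 4·3 + 5)/6 = 18/6 = 3; σ²_Task 1 = ((5−1)/6)² = 0.444
te_Task 2 = (10 + 4·14 + 18)/6 = 84/6 = 14; σ²_Task 2 = ((18−10)/6)² = 1.778
te_Task 3 = (1 + 4·2 + 9)/6 = 18/6 = 3; σ²_Task 3 = ((9−1)/6)² = 1.778
te_Task 4 = (1 + 4·4 + 13)/6 = 30/6 = 5; σ²_Task 4 = ((13−1)/6)² = 4.000
te_Task 5 = (2 + 4·3 + 4)/6 = 18/6 = 3; σ²_Task 5 = ((4−2)/6)² = 0.111
te_Task 6 = (12 + 4·13 + 26)/6 = 90/6 = 15; σ²_Task 6 = ((26−12)/6)² = 5.444
te_Task 7 = (4 + 4·7 + 22)/6 = 54/6 = 9; σ²_Task 7 = ((22−4)/6)² = 9.000
te_Task 8 = (2 + 4·3 + 16)/6 = 30/6 = 5; σ²_Task 8 = ((16−2)/6)² = 5.444

Forward pass:
ES_Task 1 = 0; EF_Task 1 = 3
ES_Task 2 = 3; EF_Task 2 = 3+14 = 17
ES_Task 3 = 3; EF_Task 3 = 3+3 = 6
ES_Task 4 = 3; EF_Task 4 = 3+5 = 8
ES_Task 5 = 8; EF_Task 5 = 8+3 = 11
ES_Task 6 = max(EF_Task 2=17, EF_Task 4=8) = 17; EF_Task 6 = 17+15 = 32
ES_Task 7 = max(EF_Task 2=17, EF_Task 5=11) = 17; EF_Task 7 = 17+9 = 26
ES_Task 8 = max(EF_Task 3=6, EF_Task 6=32, EF_Task 7=26) = 32; EF_Task 8 = 32+5 = 37
Expected project duration μ = 37 days. Critical path: Task 1 → Task 2 → Task 6 → Task 8.

Variance along critical path = 0.444 + 1.778 + 5.444 + 5.444 = 13.111; σ = √13.111 = 3.621 days.
Z = (43 − 37) / 3.621 = 1.657
P(T ≤ 43) = Φ(1.657) ≈ 0.951

0.951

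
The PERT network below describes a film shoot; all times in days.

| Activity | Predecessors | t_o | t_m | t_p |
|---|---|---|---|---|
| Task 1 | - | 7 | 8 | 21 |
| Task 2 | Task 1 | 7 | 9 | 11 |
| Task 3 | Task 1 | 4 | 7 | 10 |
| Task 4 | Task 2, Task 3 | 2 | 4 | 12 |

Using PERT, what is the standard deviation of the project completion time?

2.94 days

te_Task 1 = (7 + 4·8 + 21)/6 = 60/6 = 10; σ²_Task 1 = ((21−7)/6)² = 5.444
te_Task 2 = (7 + 4·9 + 11)/6 = 54/6 = 9; σ²_Task 2 = ((11−7)/6)² = 0.444
te_Task 3 = (4 + 4·7 + 10)/6 = 42/6 = 7; σ²_Task 3 = ((10−4)/6)² = 1.000
te_Task 4 = (2 + 4·4 + 12)/6 = 30/6 = 5; σ²_Task 4 = ((12−2)/6)² = 2.778

Forward pass:
ES_Task 1 = 0; EF_Task 1 = 10
ES_Task 2 = 10; EF_Task 2 = 10+9 = 19
ES_Task 3 = 10; EF_Task 3 = 10+7 = 17
ES_Task 4 = max(EF_Task 2=19, EF_Task 3=17) = 19; EF_Task 4 = 19+5 = 24
Expected project duration μ = 24 days. Critical path: Task 1 → Task 2 → Task 4.

Variance along critical path = 5.444 + 0.444 + 2.778 = 8.667
σ = √8.667 = 2.944 days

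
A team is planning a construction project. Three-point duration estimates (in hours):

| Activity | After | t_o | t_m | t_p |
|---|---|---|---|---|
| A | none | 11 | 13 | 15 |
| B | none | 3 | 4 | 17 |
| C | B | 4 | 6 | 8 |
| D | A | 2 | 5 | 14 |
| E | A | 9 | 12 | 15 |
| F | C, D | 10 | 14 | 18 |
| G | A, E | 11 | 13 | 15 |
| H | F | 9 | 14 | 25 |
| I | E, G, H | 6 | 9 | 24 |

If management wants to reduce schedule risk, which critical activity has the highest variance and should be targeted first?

te_A = (11 + 4·13 + 15)/6 = 78/6 = 13; σ²_A = ((15−11)/6)² = 0.444
te_B = (3 + 4·4 + 17)/6 = 36/6 = 6; σ²_B = ((17−3)/6)² = 5.444
te_C = (4 + 4·6 + 8)/6 = 36/6 = 6; σ²_C = ((8−4)/6)² = 0.444
te_D = (2 + 4·5 + 14)/6 = 36/6 = 6; σ²_D = ((14−2)/6)² = 4.000
te_E = (9 + 4·12 + 15)/6 = 72/6 = 12; σ²_E = ((15−9)/6)² = 1.000
te_F = (10 + 4·14 + 18)/6 = 84/6 = 14; σ²_F = ((18−10)/6)² = 1.778
te_G = (11 + 4·13 + 15)/6 = 78/6 = 13; σ²_G = ((15−11)/6)² = 0.444
te_H = (9 + 4·14 + 25)/6 = 90/6 = 15; σ²_H = ((25−9)/6)² = 7.111
te_I = (6 + 4·9 + 24)/6 = 66/6 = 11; σ²_I = ((24−6)/6)² = 9.000

Forward pass:
ES_A = 0; EF_A = 13
ES_B = 0; EF_B = 6
ES_C = 6; EF_C = 6+6 = 12
ES_D = 13; EF_D = 13+6 = 19
ES_E = 13; EF_E = 13+12 = 25
ES_F = max(EF_C=12, EF_D=19) = 19; EF_F = 19+14 = 33
ES_G = max(EF_A=13, EF_E=25) = 25; EF_G = 25+13 = 38
ES_H = 33; EF_H = 33+15 = 48
ES_I = max(EF_E=25, EF_G=38, EF_H=48) = 48; EF_I = 48+11 = 59
Expected project duration μ = 59 hours. Critical path: A → D → F → H → I.

Variances on critical path: σ²_A=0.444, σ²_D=4.000, σ²_F=1.778, σ²_H=7.111, σ²_I=9.000.
Largest is σ²_I = 9.000.

I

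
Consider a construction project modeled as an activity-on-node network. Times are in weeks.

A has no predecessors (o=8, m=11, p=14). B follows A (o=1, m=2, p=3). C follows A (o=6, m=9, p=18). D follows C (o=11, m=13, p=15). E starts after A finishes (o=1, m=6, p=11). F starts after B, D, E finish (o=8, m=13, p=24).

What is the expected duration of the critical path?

48 weeks

te_A = (8 + 4·11 + 14)/6 = 66/6 = 11
te_B = (1 + 4·2 + 3)/6 = 12/6 = 2
te_C = (6 + 4·9 + 18)/6 = 60/6 = 10
te_D = (11 + 4·13 + 15)/6 = 78/6 = 13
te_E = (1 + 4·6 + 11)/6 = 36/6 = 6
te_F = (8 + 4·13 + 24)/6 = 84/6 = 14

Forward pass:
ES_A = 0; EF_A = 11
ES_B = 11; EF_B = 11+2 = 13
ES_C = 11; EF_C = 11+10 = 21
ES_D = 21; EF_D = 21+13 = 34
ES_E = 11; EF_E = 11+6 = 17
ES_F = max(EF_B=13, EF_D=34, EF_E=17) = 34; EF_F = 34+14 = 48
Expected project duration μ = 48 weeks. Critical path: A → C → D → F.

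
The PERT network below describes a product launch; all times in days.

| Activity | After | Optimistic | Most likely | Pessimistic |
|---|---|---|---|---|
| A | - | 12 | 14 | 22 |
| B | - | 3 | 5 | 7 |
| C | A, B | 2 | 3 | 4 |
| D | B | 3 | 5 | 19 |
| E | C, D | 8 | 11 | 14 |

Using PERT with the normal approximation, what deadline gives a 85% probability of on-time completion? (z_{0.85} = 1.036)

te_A = (12 + 4·14 + 22)/6 = 90/6 = 15; σ²_A = ((22−12)/6)² = 2.778
te_B = (3 + 4·5 + 7)/6 = 30/6 = 5; σ²_B = ((7−3)/6)² = 0.444
te_C = (2 + 4·3 + 4)/6 = 18/6 = 3; σ²_C = ((4−2)/6)² = 0.111
te_D = (3 + 4·5 + 19)/6 = 42/6 = 7; σ²_D = ((19−3)/6)² = 7.111
te_E = (8 + 4·11 + 14)/6 = 66/6 = 11; σ²_E = ((14−8)/6)² = 1.000

Forward pass:
ES_A = 0; EF_A = 15
ES_B = 0; EF_B = 5
ES_C = max(EF_A=15, EF_B=5) = 15; EF_C = 15+3 = 18
ES_D = 5; EF_D = 5+7 = 12
ES_E = max(EF_C=18, EF_D=12) = 18; EF_E = 18+11 = 29
Expected project duration μ = 29 days. Critical path: A → C → E.

Variance along critical path = 2.778 + 0.111 + 1.000 = 3.889; σ = 1.972 days.
D = μ + z·σ = 29 + 1.036·1.972 = 31.0 days

31.0 days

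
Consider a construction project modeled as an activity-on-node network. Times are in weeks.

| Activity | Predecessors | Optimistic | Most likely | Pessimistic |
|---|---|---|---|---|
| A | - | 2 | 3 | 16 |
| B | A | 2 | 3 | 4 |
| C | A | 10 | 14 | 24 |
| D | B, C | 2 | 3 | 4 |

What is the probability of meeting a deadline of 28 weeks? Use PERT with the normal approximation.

0.934

te_A = (2 + 4·3 + 16)/6 = 30/6 = 5; σ²_A = ((16−2)/6)² = 5.444
te_B = (2 + 4·3 + 4)/6 = 18/6 = 3; σ²_B = ((4−2)/6)² = 0.111
te_C = (10 + 4·14 + 24)/6 = 90/6 = 15; σ²_C = ((24−10)/6)² = 5.444
te_D = (2 + 4·3 + 4)/6 = 18/6 = 3; σ²_D = ((4−2)/6)² = 0.111

Forward pass:
ES_A = 0; EF_A = 5
ES_B = 5; EF_B = 5+3 = 8
ES_C = 5; EF_C = 5+15 = 20
ES_D = max(EF_B=8, EF_C=20) = 20; EF_D = 20+3 = 23
Expected project duration μ = 23 weeks. Critical path: A → C → D.

Variance along critical path = 5.444 + 5.444 + 0.111 = 11.000; σ = √11.000 = 3.317 weeks.
Z = (28 − 23) / 3.317 = 1.508
P(T ≤ 28) = Φ(1.508) ≈ 0.934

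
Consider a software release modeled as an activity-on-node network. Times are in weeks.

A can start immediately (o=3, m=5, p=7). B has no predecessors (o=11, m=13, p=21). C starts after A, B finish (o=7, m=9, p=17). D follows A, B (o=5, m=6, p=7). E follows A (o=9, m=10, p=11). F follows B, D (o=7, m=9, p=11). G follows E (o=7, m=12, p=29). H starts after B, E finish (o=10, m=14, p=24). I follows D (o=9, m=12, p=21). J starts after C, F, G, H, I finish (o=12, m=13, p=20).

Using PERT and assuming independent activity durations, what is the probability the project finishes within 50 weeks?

0.846

te_A = (3 + 4·5 + 7)/6 = 30/6 = 5; σ²_A = ((7−3)/6)² = 0.444
te_B = (11 + 4·13 + 21)/6 = 84/6 = 14; σ²_B = ((21−11)/6)² = 2.778
te_C = (7 + 4·9 + 17)/6 = 60/6 = 10; σ²_C = ((17−7)/6)² = 2.778
te_D = (5 + 4·6 + 7)/6 = 36/6 = 6; σ²_D = ((7−5)/6)² = 0.111
te_E = (9 + 4·10 + 11)/6 = 60/6 = 10; σ²_E = ((11−9)/6)² = 0.111
te_F = (7 + 4·9 + 11)/6 = 54/6 = 9; σ²_F = ((11−7)/6)² = 0.444
te_G = (7 + 4·12 + 29)/6 = 84/6 = 14; σ²_G = ((29−7)/6)² = 13.444
te_H = (10 + 4·14 + 24)/6 = 90/6 = 15; σ²_H = ((24−10)/6)² = 5.444
te_I = (9 + 4·12 + 21)/6 = 78/6 = 13; σ²_I = ((21−9)/6)² = 4.000
te_J = (12 + 4·13 + 20)/6 = 84/6 = 14; σ²_J = ((20−12)/6)² = 1.778

Forward pass:
ES_A = 0; EF_A = 5
ES_B = 0; EF_B = 14
ES_C = max(EF_A=5, EF_B=14) = 14; EF_C = 14+10 = 24
ES_D = max(EF_A=5, EF_B=14) = 14; EF_D = 14+6 = 20
ES_E = 5; EF_E = 5+10 = 15
ES_F = max(EF_B=14, EF_D=20) = 20; EF_F = 20+9 = 29
ES_G = 15; EF_G = 15+14 = 29
ES_H = max(EF_B=14, EF_E=15) = 15; EF_H = 15+15 = 30
ES_I = 20; EF_I = 20+13 = 33
ES_J = max(EF_C=24, EF_F=29, EF_G=29, EF_H=30, EF_I=33) = 33; EF_J = 33+14 = 47
Expected project duration μ = 47 weeks. Critical path: B → D → I → J.

Variance along critical path = 2.778 + 0.111 + 4.000 + 1.778 = 8.667; σ = √8.667 = 2.944 weeks.
Z = (50 − 47) / 2.944 = 1.019
P(T ≤ 50) = Φ(1.019) ≈ 0.846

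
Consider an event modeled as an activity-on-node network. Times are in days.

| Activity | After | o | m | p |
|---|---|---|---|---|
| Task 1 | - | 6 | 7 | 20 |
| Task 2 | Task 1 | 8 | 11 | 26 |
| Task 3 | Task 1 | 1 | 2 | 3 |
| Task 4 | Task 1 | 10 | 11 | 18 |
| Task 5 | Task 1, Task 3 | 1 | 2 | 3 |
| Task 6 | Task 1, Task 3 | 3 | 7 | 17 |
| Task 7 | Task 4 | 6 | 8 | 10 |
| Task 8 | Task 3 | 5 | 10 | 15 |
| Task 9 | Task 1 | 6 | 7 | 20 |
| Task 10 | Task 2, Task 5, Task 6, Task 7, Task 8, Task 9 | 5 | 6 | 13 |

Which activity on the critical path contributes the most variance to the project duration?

te_Task 1 = (6 + 4·7 + 20)/6 = 54/6 = 9; σ²_Task 1 = ((20−6)/6)² = 5.444
te_Task 2 = (8 + 4·11 + 26)/6 = 78/6 = 13; σ²_Task 2 = ((26−8)/6)² = 9.000
te_Task 3 = (1 + 4·2 + 3)/6 = 12/6 = 2; σ²_Task 3 = ((3−1)/6)² = 0.111
te_Task 4 = (10 + 4·11 + 18)/6 = 72/6 = 12; σ²_Task 4 = ((18−10)/6)² = 1.778
te_Task 5 = (1 + 4·2 + 3)/6 = 12/6 = 2; σ²_Task 5 = ((3−1)/6)² = 0.111
te_Task 6 = (3 + 4·7 + 17)/6 = 48/6 = 8; σ²_Task 6 = ((17−3)/6)² = 5.444
te_Task 7 = (6 + 4·8 + 10)/6 = 48/6 = 8; σ²_Task 7 = ((10−6)/6)² = 0.444
te_Task 8 = (5 + 4·10 + 15)/6 = 60/6 = 10; σ²_Task 8 = ((15−5)/6)² = 2.778
te_Task 9 = (6 + 4·7 + 20)/6 = 54/6 = 9; σ²_Task 9 = ((20−6)/6)² = 5.444
te_Task 10 = (5 + 4·6 + 13)/6 = 42/6 = 7; σ²_Task 10 = ((13−5)/6)² = 1.778

Forward pass:
ES_Task 1 = 0; EF_Task 1 = 9
ES_Task 2 = 9; EF_Task 2 = 9+13 = 22
ES_Task 3 = 9; EF_Task 3 = 9+2 = 11
ES_Task 4 = 9; EF_Task 4 = 9+12 = 21
ES_Task 5 = max(EF_Task 1=9, EF_Task 3=11) = 11; EF_Task 5 = 11+2 = 13
ES_Task 6 = max(EF_Task 1=9, EF_Task 3=11) = 11; EF_Task 6 = 11+8 = 19
ES_Task 7 = 21; EF_Task 7 = 21+8 = 29
ES_Task 8 = 11; EF_Task 8 = 11+10 = 21
ES_Task 9 = 9; EF_Task 9 = 9+9 = 18
ES_Task 10 = max(EF_Task 2=22, EF_Task 5=13, EF_Task 6=19, EF_Task 7=29, EF_Task 8=21, EF_Task 9=18) = 29; EF_Task 10 = 29+7 = 36
Expected project duration μ = 36 days. Critical path: Task 1 → Task 4 → Task 7 → Task 10.

Variances on critical path: σ²_Task 1=5.444, σ²_Task 4=1.778, σ²_Task 7=0.444, σ²_Task 10=1.778.
Largest is σ²_Task 1 = 5.444.

Task 1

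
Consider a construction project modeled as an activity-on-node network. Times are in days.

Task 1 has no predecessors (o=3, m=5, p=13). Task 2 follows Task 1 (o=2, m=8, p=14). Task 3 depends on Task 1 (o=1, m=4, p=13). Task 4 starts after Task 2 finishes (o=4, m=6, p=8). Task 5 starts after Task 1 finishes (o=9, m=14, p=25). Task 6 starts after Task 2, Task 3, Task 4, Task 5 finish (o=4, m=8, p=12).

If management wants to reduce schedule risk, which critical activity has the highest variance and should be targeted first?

te_Task 1 = (3 + 4·5 + 13)/6 = 36/6 = 6; σ²_Task 1 = ((13−3)/6)² = 2.778
te_Task 2 = (2 + 4·8 + 14)/6 = 48/6 = 8; σ²_Task 2 = ((14−2)/6)² = 4.000
te_Task 3 = (1 + 4·4 + 13)/6 = 30/6 = 5; σ²_Task 3 = ((13−1)/6)² = 4.000
te_Task 4 = (4 + 4·6 + 8)/6 = 36/6 = 6; σ²_Task 4 = ((8−4)/6)² = 0.444
te_Task 5 = (9 + 4·14 + 25)/6 = 90/6 = 15; σ²_Task 5 = ((25−9)/6)² = 7.111
te_Task 6 = (4 + 4·8 + 12)/6 = 48/6 = 8; σ²_Task 6 = ((12−4)/6)² = 1.778

Forward pass:
ES_Task 1 = 0; EF_Task 1 = 6
ES_Task 2 = 6; EF_Task 2 = 6+8 = 14
ES_Task 3 = 6; EF_Task 3 = 6+5 = 11
ES_Task 4 = 14; EF_Task 4 = 14+6 = 20
ES_Task 5 = 6; EF_Task 5 = 6+15 = 21
ES_Task 6 = max(EF_Task 2=14, EF_Task 3=11, EF_Task 4=20, EF_Task 5=21) = 21; EF_Task 6 = 21+8 = 29
Expected project duration μ = 29 days. Critical path: Task 1 → Task 5 → Task 6.

Variances on critical path: σ²_Task 1=2.778, σ²_Task 5=7.111, σ²_Task 6=1.778.
Largest is σ²_Task 5 = 7.111.

Task 5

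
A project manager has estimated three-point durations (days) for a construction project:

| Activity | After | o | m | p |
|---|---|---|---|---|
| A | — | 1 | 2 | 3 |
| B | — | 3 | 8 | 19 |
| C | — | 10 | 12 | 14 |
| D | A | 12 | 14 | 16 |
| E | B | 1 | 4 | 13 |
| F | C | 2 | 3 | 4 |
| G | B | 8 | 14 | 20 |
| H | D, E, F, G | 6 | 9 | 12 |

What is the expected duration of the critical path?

te_A = (1 + 4·2 + 3)/6 = 12/6 = 2
te_B = (3 + 4·8 + 19)/6 = 54/6 = 9
te_C = (10 + 4·12 + 14)/6 = 72/6 = 12
te_D = (12 + 4·14 + 16)/6 = 84/6 = 14
te_E = (1 + 4·4 + 13)/6 = 30/6 = 5
te_F = (2 + 4·3 + 4)/6 = 18/6 = 3
te_G = (8 + 4·14 + 20)/6 = 84/6 = 14
te_H = (6 + 4·9 + 12)/6 = 54/6 = 9

Forward pass:
ES_A = 0; EF_A = 2
ES_B = 0; EF_B = 9
ES_C = 0; EF_C = 12
ES_D = 2; EF_D = 2+14 = 16
ES_E = 9; EF_E = 9+5 = 14
ES_F = 12; EF_F = 12+3 = 15
ES_G = 9; EF_G = 9+14 = 23
ES_H = max(EF_D=16, EF_E=14, EF_F=15, EF_G=23) = 23; EF_H = 23+9 = 32
Expected project duration μ = 32 days. Critical path: B → G → H.

32 days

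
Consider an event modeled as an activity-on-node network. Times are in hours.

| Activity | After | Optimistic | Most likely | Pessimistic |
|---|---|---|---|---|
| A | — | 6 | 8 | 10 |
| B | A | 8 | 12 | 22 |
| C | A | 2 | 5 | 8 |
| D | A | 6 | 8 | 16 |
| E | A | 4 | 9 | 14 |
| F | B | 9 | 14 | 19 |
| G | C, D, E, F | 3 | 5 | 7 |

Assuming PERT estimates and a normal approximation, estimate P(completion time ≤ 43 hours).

0.840

te_A = (6 + 4·8 + 10)/6 = 48/6 = 8; σ²_A = ((10−6)/6)² = 0.444
te_B = (8 + 4·12 + 22)/6 = 78/6 = 13; σ²_B = ((22−8)/6)² = 5.444
te_C = (2 + 4·5 + 8)/6 = 30/6 = 5; σ²_C = ((8−2)/6)² = 1.000
te_D = (6 + 4·8 + 16)/6 = 54/6 = 9; σ²_D = ((16−6)/6)² = 2.778
te_E = (4 + 4·9 + 14)/6 = 54/6 = 9; σ²_E = ((14−4)/6)² = 2.778
te_F = (9 + 4·14 + 19)/6 = 84/6 = 14; σ²_F = ((19−9)/6)² = 2.778
te_G = (3 + 4·5 + 7)/6 = 30/6 = 5; σ²_G = ((7−3)/6)² = 0.444

Forward pass:
ES_A = 0; EF_A = 8
ES_B = 8; EF_B = 8+13 = 21
ES_C = 8; EF_C = 8+5 = 13
ES_D = 8; EF_D = 8+9 = 17
ES_E = 8; EF_E = 8+9 = 17
ES_F = 21; EF_F = 21+14 = 35
ES_G = max(EF_C=13, EF_D=17, EF_E=17, EF_F=35) = 35; EF_G = 35+5 = 40
Expected project duration μ = 40 hours. Critical path: A → B → F → G.

Variance along critical path = 0.444 + 5.444 + 2.778 + 0.444 = 9.111; σ = √9.111 = 3.018 hours.
Z = (43 − 40) / 3.018 = 0.994
P(T ≤ 43) = Φ(0.994) ≈ 0.840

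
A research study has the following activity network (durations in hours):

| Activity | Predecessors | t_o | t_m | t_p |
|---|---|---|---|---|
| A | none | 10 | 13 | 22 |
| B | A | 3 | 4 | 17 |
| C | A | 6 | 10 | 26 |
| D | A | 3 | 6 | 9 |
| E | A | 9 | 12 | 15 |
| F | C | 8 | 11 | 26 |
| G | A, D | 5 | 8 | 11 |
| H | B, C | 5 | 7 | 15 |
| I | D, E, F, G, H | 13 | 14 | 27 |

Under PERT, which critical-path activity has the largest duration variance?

te_A = (10 + 4·13 + 22)/6 = 84/6 = 14; σ²_A = ((22−10)/6)² = 4.000
te_B = (3 + 4·4 + 17)/6 = 36/6 = 6; σ²_B = ((17−3)/6)² = 5.444
te_C = (6 + 4·10 + 26)/6 = 72/6 = 12; σ²_C = ((26−6)/6)² = 11.111
te_D = (3 + 4·6 + 9)/6 = 36/6 = 6; σ²_D = ((9−3)/6)² = 1.000
te_E = (9 + 4·12 + 15)/6 = 72/6 = 12; σ²_E = ((15−9)/6)² = 1.000
te_F = (8 + 4·11 + 26)/6 = 78/6 = 13; σ²_F = ((26−8)/6)² = 9.000
te_G = (5 + 4·8 + 11)/6 = 48/6 = 8; σ²_G = ((11−5)/6)² = 1.000
te_H = (5 + 4·7 + 15)/6 = 48/6 = 8; σ²_H = ((15−5)/6)² = 2.778
te_I = (13 + 4·14 + 27)/6 = 96/6 = 16; σ²_I = ((27−13)/6)² = 5.444

Forward pass:
ES_A = 0; EF_A = 14
ES_B = 14; EF_B = 14+6 = 20
ES_C = 14; EF_C = 14+12 = 26
ES_D = 14; EF_D = 14+6 = 20
ES_E = 14; EF_E = 14+12 = 26
ES_F = 26; EF_F = 26+13 = 39
ES_G = max(EF_A=14, EF_D=20) = 20; EF_G = 20+8 = 28
ES_H = max(EF_B=20, EF_C=26) = 26; EF_H = 26+8 = 34
ES_I = max(EF_D=20, EF_E=26, EF_F=39, EF_G=28, EF_H=34) = 39; EF_I = 39+16 = 55
Expected project duration μ = 55 hours. Critical path: A → C → F → I.

Variances on critical path: σ²_A=4.000, σ²_C=11.111, σ²_F=9.000, σ²_I=5.444.
Largest is σ²_C = 11.111.

C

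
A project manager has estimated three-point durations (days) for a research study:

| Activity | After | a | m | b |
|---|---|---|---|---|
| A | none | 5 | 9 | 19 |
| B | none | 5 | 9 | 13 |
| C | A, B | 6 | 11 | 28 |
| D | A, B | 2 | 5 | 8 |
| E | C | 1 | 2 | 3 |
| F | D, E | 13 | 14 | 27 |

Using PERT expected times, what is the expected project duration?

41 days

te_A = (5 + 4·9 + 19)/6 = 60/6 = 10
te_B = (5 + 4·9 + 13)/6 = 54/6 = 9
te_C = (6 + 4·11 + 28)/6 = 78/6 = 13
te_D = (2 + 4·5 + 8)/6 = 30/6 = 5
te_E = (1 + 4·2 + 3)/6 = 12/6 = 2
te_F = (13 + 4·14 + 27)/6 = 96/6 = 16

Forward pass:
ES_A = 0; EF_A = 10
ES_B = 0; EF_B = 9
ES_C = max(EF_A=10, EF_B=9) = 10; EF_C = 10+13 = 23
ES_D = max(EF_A=10, EF_B=9) = 10; EF_D = 10+5 = 15
ES_E = 23; EF_E = 23+2 = 25
ES_F = max(EF_D=15, EF_E=25) = 25; EF_F = 25+16 = 41
Expected project duration μ = 41 days. Critical path: A → C → E → F.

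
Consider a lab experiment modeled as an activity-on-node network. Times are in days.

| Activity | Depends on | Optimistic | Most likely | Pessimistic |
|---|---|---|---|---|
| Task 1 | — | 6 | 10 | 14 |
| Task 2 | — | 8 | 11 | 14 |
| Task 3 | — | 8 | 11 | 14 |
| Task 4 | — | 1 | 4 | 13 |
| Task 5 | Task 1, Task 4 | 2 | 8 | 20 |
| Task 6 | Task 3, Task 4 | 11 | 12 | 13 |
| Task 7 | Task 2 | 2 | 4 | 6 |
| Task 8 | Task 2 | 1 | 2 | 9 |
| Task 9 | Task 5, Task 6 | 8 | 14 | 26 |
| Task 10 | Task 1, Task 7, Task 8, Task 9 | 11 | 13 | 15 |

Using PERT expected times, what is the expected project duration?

51 days

te_Task 1 = (6 + 4·10 + 14)/6 = 60/6 = 10
te_Task 2 = (8 + 4·11 + 14)/6 = 66/6 = 11
te_Task 3 = (8 + 4·11 + 14)/6 = 66/6 = 11
te_Task 4 = (1 + 4·4 + 13)/6 = 30/6 = 5
te_Task 5 = (2 + 4·8 + 20)/6 = 54/6 = 9
te_Task 6 = (11 + 4·12 + 13)/6 = 72/6 = 12
te_Task 7 = (2 + 4·4 + 6)/6 = 24/6 = 4
te_Task 8 = (1 + 4·2 + 9)/6 = 18/6 = 3
te_Task 9 = (8 + 4·14 + 26)/6 = 90/6 = 15
te_Task 10 = (11 + 4·13 + 15)/6 = 78/6 = 13

Forward pass:
ES_Task 1 = 0; EF_Task 1 = 10
ES_Task 2 = 0; EF_Task 2 = 11
ES_Task 3 = 0; EF_Task 3 = 11
ES_Task 4 = 0; EF_Task 4 = 5
ES_Task 5 = max(EF_Task 1=10, EF_Task 4=5) = 10; EF_Task 5 = 10+9 = 19
ES_Task 6 = max(EF_Task 3=11, EF_Task 4=5) = 11; EF_Task 6 = 11+12 = 23
ES_Task 7 = 11; EF_Task 7 = 11+4 = 15
ES_Task 8 = 11; EF_Task 8 = 11+3 = 14
ES_Task 9 = max(EF_Task 5=19, EF_Task 6=23) = 23; EF_Task 9 = 23+15 = 38
ES_Task 10 = max(EF_Task 1=10, EF_Task 7=15, EF_Task 8=14, EF_Task 9=38) = 38; EF_Task 10 = 38+13 = 51
Expected project duration μ = 51 days. Critical path: Task 3 → Task 6 → Task 9 → Task 10.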